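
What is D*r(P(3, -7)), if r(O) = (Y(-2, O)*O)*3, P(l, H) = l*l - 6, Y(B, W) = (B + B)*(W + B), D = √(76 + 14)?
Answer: -108*√10 ≈ -341.53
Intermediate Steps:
D = 3*√10 (D = √90 = 3*√10 ≈ 9.4868)
Y(B, W) = 2*B*(B + W) (Y(B, W) = (2*B)*(B + W) = 2*B*(B + W))
P(l, H) = -6 + l² (P(l, H) = l² - 6 = -6 + l²)
r(O) = 3*O*(8 - 4*O) (r(O) = ((2*(-2)*(-2 + O))*O)*3 = ((8 - 4*O)*O)*3 = (O*(8 - 4*O))*3 = 3*O*(8 - 4*O))
D*r(P(3, -7)) = (3*√10)*(12*(-6 + 3²)*(2 - (-6 + 3²))) = (3*√10)*(12*(-6 + 9)*(2 - (-6 + 9))) = (3*√10)*(12*3*(2 - 1*3)) = (3*√10)*(12*3*(2 - 3)) = (3*√10)*(12*3*(-1)) = (3*√10)*(-36) = -108*√10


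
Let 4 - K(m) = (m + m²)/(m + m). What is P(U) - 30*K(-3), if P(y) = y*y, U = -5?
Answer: -125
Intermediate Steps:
P(y) = y²
K(m) = 4 - (m + m²)/(2*m) (K(m) = 4 - (m + m²)/(m + m) = 4 - (m + m²)/(2*m))
P(U) - 30*K(-3) = (-5)² - 30*(7/2 - ½*(-3)) = 25 - 30*(7/2 + 3/2) = 25 - 30*5 = 25 - 150 = -125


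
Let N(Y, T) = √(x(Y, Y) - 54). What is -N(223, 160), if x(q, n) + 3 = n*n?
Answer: -2*√12418 ≈ -222.87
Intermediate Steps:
x(q, n) = -3 + n² (x(q, n) = -3 + n*n = -3 + n²)
N(Y, T) = √(-57 + Y²) (N(Y, T) = √((-3 + Y²) - 54) = √(-57 + Y²))
-N(223, 160) = -√(-57 + 223²) = -√(-57 + 49729) = -√49672 = -2*√12418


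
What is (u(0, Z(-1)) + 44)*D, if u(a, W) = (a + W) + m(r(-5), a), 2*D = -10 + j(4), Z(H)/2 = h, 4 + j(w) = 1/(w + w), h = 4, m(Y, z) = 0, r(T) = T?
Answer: -1443/4 ≈ -360.75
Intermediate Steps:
j(w) = -4 + 1/(2*w) (j(w) = -4 + 1/(w + w) = -4 + 1/(2*w))
Z(H) = 8 (Z(H) = 2*4 = 8)
D = -111/16 (D = (-10 + (-4 + (½)/4))/2 = (-10 + (-4 + (½)*(¼)))/2 = (-10 + (-4 + ⅛))/2 = (-10 - 31/8)/2 = (½)*(-111/8) = -111/16 ≈ -6.9375)
u(a, W) = W + a (u(a, W) = (a + W) + 0 = (W + a) + 0 = W + a)
(u(0, Z(-1)) + 44)*D = ((8 + 0) + 44)*(-111/16) = (8 + 44)*(-111/16) = 52*(-111/16) = -1443/4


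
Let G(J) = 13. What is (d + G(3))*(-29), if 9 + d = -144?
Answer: 4060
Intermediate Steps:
d = -153 (d = -9 - 144 = -153)
(d + G(3))*(-29) = (-153 + 13)*(-29) = -140*(-29) = 4060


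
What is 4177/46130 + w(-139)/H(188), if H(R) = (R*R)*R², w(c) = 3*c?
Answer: 2608941106631/28812759619840 ≈ 0.090548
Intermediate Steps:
H(R) = R⁴ (H(R) = R²*R² = R⁴)
4177/46130 + w(-139)/H(188) = 4177/46130 + (3*(-139))/(188⁴) = 4177*(1/46130) - 417/1249198336 = 4177/46130 - 417*1/1249198336 = 4177/46130 - 417/1249198336 = 2608941106631/28812759619840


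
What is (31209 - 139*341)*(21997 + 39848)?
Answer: -1001270550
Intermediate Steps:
(31209 - 139*341)*(21997 + 39848) = (31209 - 47399)*61845 = -16190*61845 = -1001270550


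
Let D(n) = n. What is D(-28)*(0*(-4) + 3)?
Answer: -84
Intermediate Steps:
D(-28)*(0*(-4) + 3) = -28*(0*(-4) + 3) = -28*(0 + 3) = -28*3 = -84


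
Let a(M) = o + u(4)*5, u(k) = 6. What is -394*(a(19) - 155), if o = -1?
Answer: 49644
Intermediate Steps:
a(M) = 29 (a(M) = -1 + 6*5 = -1 + 30 = 29)
-394*(a(19) - 155) = -394*(29 - 155) = -394*(-126) = 49644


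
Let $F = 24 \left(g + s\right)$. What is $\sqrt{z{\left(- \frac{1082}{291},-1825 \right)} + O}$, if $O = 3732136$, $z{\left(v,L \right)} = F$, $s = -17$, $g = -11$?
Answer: $2 \sqrt{932866} \approx 1931.7$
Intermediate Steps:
$F = -672$ ($F = 24 \left(-11 - 17\right) = 24 \left(-28\right) = -672$)
$z{\left(v,L \right)} = -672$
$\sqrt{z{\left(- \frac{1082}{291},-1825 \right)} + O} = \sqrt{-672 + 3732136} = \sqrt{3731464} = 2 \sqrt{932866}$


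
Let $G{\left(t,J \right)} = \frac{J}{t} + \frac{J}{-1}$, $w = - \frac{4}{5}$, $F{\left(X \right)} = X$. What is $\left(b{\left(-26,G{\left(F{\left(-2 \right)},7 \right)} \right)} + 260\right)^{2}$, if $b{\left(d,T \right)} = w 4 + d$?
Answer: $\frac{1331716}{25} \approx 53269.0$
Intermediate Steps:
$w = - \frac{4}{5}$ ($w = \left(-4\right) \frac{1}{5} = - \frac{4}{5} \approx -0.8$)
$G{\left(t,J \right)} = - J + \frac{J}{t}$ ($G{\left(t,J \right)} = \frac{J}{t} + J \left(-1\right) = \frac{J}{t} - J = - J + \frac{J}{t}$)
$b{\left(d,T \right)} = - \frac{16}{5} + d$ ($b{\left(d,T \right)} = \left(- \frac{4}{5}\right) 4 + d = - \frac{16}{5} + d$)
$\left(b{\left(-26,G{\left(F{\left(-2 \right)},7 \right)} \right)} + 260\right)^{2} = \left(\left(- \frac{16}{5} - 26\right) + 260\right)^{2} = \left(- \frac{146}{5} + 260\right)^{2} = \left(\frac{1154}{5}\right)^{2} = \frac{1331716}{25}$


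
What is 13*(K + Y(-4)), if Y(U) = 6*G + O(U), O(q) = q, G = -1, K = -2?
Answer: -156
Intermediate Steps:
Y(U) = -6 + U (Y(U) = 6*(-1) + U = -6 + U)
13*(K + Y(-4)) = 13*(-2 + (-6 - 4)) = 13*(-2 - 10) = 13*(-12) = -156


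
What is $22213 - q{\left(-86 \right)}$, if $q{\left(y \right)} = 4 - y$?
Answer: $22123$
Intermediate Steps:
$22213 - q{\left(-86 \right)} = 22213 - \left(4 - -86\right) = 22213 - \left(4 + 86\right) = 22213 - 90 = 22123$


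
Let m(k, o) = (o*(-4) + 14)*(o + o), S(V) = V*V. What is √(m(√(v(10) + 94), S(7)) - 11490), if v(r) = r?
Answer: I*√29326 ≈ 171.25*I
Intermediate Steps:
S(V) = V²
m(k, o) = 2*o*(14 - 4*o) (m(k, o) = (-4*o + 14)*(2*o) = (14 - 4*o)*(2*o) = 2*o*(14 - 4*o))
√(m(√(v(10) + 94), S(7)) - 11490) = √(4*7²*(7 - 2*7²) - 11490) = √(4*49*(7 - 2*49) - 11490) = √(4*49*(7 - 98) - 11490) = √(4*49*(-91) - 11490) = √(-17836 - 11490) = √(-29326) = I*√29326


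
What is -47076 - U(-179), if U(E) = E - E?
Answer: -47076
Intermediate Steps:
U(E) = 0
-47076 - U(-179) = -47076 - 1*0 = -47076 + 0 = -47076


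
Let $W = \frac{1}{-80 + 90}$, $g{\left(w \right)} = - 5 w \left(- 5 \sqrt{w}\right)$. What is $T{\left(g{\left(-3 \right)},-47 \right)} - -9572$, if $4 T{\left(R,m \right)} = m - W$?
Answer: $\frac{382409}{40} \approx 9560.2$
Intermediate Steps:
$g{\left(w \right)} = 25 w^{\frac{3}{2}}$
$W = \frac{1}{10} \approx 0.1$
$T{\left(R,m \right)} = - \frac{1}{40} + \frac{m}{4}$ ($T{\left(R,m \right)} = \frac{m - \frac{1}{10}}{4} = \frac{- \frac{1}{10} + m}{4} = - \frac{1}{40} + \frac{m}{4}$)
$T{\left(g{\left(-3 \right)},-47 \right)} - -9572 = \left(- \frac{1}{40} + \frac{1}{4} \left(-47\right)\right) - -9572 = \left(- \frac{1}{40} - \frac{47}{4}\right) + 9572 = - \frac{471}{40} + 9572 = \frac{382409}{40}$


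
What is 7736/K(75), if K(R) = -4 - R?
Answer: -7736/79 ≈ -97.924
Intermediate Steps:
7736/K(75) = 7736/(-4 - 1*75) = 7736/(-4 - 75) = 7736/(-79) = 7736*(-1/79) = -7736/79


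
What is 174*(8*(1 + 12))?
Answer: 18096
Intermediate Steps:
174*(8*(1 + 12)) = 174*(8*13) = 174*104 = 18096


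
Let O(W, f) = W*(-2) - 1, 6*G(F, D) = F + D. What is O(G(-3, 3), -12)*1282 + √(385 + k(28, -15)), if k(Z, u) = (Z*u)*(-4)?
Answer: -1282 + √2065 ≈ -1236.6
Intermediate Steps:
G(F, D) = D/6 + F/6 (G(F, D) = (F + D)/6 = (D + F)/6 = D/6 + F/6)
k(Z, u) = -4*Z*u
O(W, f) = -1 - 2*W (O(W, f) = -2*W - 1 = -1 - 2*W)
O(G(-3, 3), -12)*1282 + √(385 + k(28, -15)) = (-1 - 2*((⅙)*3 + (⅙)*(-3)))*1282 + √(385 - 4*28*(-15)) = (-1 - 2*(½ - ½))*1282 + √(385 + 1680) = (-1 - 2*0)*1282 + √2065 = (-1 + 0)*1282 + √2065 = -1*1282 + √2065 = -1282 + √2065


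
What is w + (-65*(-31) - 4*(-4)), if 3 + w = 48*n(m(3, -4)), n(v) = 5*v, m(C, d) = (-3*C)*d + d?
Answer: 9708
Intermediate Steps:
m(C, d) = d - 3*C*d (m(C, d) = -3*C*d + d = d - 3*C*d)
w = 7677 (w = -3 + 48*(5*(-4*(1 - 3*3))) = -3 + 48*(5*(-4*(1 - 9))) = -3 + 48*(5*(-4*(-8))) = -3 + 48*(5*32) = -3 + 48*160 = -3 + 7680 = 7677)
w + (-65*(-31) - 4*(-4)) = 7677 + (-65*(-31) - 4*(-4)) = 7677 + (2015 + 16) = 7677 + 2031 = 9708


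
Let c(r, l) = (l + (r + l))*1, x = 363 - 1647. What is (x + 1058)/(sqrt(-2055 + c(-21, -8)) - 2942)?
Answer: 166223/2164364 + 113*I*sqrt(523)/2164364 ≈ 0.0768 + 0.001194*I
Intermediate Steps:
x = -1284
c(r, l) = r + 2*l (c(r, l) = (l + (l + r))*1 = (r + 2*l)*1 = r + 2*l)
(x + 1058)/(sqrt(-2055 + c(-21, -8)) - 2942) = (-1284 + 1058)/(sqrt(-2055 + (-21 + 2*(-8))) - 2942) = -226/(sqrt(-2055 + (-21 - 16)) - 2942) = -226/(sqrt(-2055 - 37) - 2942) = -226/(sqrt(-2092) - 2942) = -226/(2*I*sqrt(523) - 2942) = -226/(-2942 + 2*I*sqrt(523))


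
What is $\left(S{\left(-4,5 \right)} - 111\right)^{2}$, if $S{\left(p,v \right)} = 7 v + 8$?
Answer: $4624$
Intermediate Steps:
$S{\left(p,v \right)} = 8 + 7 v$
$\left(S{\left(-4,5 \right)} - 111\right)^{2} = \left(\left(8 + 7 \cdot 5\right) - 111\right)^{2} = \left(\left(8 + 35\right) - 111\right)^{2} = \left(43 - 111\right)^{2} = \left(-68\right)^{2} = 4624$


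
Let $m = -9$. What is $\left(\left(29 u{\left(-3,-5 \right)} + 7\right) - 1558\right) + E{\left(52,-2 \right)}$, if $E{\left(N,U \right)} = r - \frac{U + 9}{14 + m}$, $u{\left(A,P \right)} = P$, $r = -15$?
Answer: $- \frac{8562}{5} \approx -1712.4$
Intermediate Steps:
$E{\left(N,U \right)} = - \frac{84}{5} - \frac{U}{5}$ ($E{\left(N,U \right)} = -15 - \frac{U + 9}{14 - 9} = -15 - \frac{9 + U}{5} = -15 - \left(9 + U\right) \frac{1}{5} = -15 - \left(\frac{9}{5} + \frac{U}{5}\right) = - \frac{84}{5} - \frac{U}{5}$)
$\left(\left(29 u{\left(-3,-5 \right)} + 7\right) - 1558\right) + E{\left(52,-2 \right)} = \left(\left(29 \left(-5\right) + 7\right) - 1558\right) - \frac{82}{5} = \left(\left(-145 + 7\right) - 1558\right) + \left(- \frac{84}{5} + \frac{2}{5}\right) = \left(-138 - 1558\right) - \frac{82}{5} = -1696 - \frac{82}{5} = - \frac{8562}{5}$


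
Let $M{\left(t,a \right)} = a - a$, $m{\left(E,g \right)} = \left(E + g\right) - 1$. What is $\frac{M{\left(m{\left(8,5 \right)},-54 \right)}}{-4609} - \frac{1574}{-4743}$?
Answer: $\frac{1574}{4743} \approx 0.33186$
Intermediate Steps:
$m{\left(E,g \right)} = -1 + E + g$
$M{\left(t,a \right)} = 0$
$\frac{M{\left(m{\left(8,5 \right)},-54 \right)}}{-4609} - \frac{1574}{-4743} = \frac{0}{-4609} - \frac{1574}{-4743} = 0 \left(- \frac{1}{4609}\right) - - \frac{1574}{4743} = 0 + \frac{1574}{4743} = \frac{1574}{4743}$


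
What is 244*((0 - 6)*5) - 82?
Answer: -7402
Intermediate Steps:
244*((0 - 6)*5) - 82 = 244*(-6*5) - 82 = 244*(-30) - 82 = -7320 - 82 = -7402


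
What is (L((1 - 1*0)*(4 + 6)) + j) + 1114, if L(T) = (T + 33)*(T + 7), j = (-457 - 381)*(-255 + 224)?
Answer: 27823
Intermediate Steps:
j = 25978 (j = -838*(-31) = 25978)
L(T) = (7 + T)*(33 + T) (L(T) = (33 + T)*(7 + T) = (7 + T)*(33 + T))
(L((1 - 1*0)*(4 + 6)) + j) + 1114 = ((231 + ((1 - 1*0)*(4 + 6))² + 40*((1 - 1*0)*(4 + 6))) + 25978) + 1114 = ((231 + ((1 + 0)*10)² + 40*((1 + 0)*10)) + 25978) + 1114 = ((231 + (1*10)² + 40*(1*10)) + 25978) + 1114 = ((231 + 10² + 40*10) + 25978) + 1114 = ((231 + 100 + 400) + 25978) + 1114 = (731 + 25978) + 1114 = 26709 + 1114 = 27823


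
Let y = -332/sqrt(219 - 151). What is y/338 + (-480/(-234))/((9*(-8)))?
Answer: -10/351 - 83*sqrt(17)/2873 ≈ -0.14761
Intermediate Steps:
y = -166*sqrt(17)/17 (y = -332*sqrt(17)/34 = -166*sqrt(17)/17 ≈ -40.261)
y/338 + (-480/(-234))/((9*(-8))) = -166*sqrt(17)/17/338 + (-480/(-234))/((9*(-8))) = -166*sqrt(17)/17*(1/338) - 480*(-1/234)/(-72) = -83*sqrt(17)/2873 + (80/39)*(-1/72) = -83*sqrt(17)/2873 - 10/351 = -10/351 - 83*sqrt(17)/2873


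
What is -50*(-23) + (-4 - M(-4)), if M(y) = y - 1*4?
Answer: 1154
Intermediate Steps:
M(y) = -4 + y (M(y) = y - 4 = -4 + y)
-50*(-23) + (-4 - M(-4)) = -50*(-23) + (-4 - (-4 - 4)) = 1150 + (-4 - 1*(-8)) = 1150 + (-4 + 8) = 1150 + 4 = 1154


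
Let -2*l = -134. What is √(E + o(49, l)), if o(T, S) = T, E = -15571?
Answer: I*√15522 ≈ 124.59*I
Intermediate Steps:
l = 67 (l = -½*(-134) = 67)
√(E + o(49, l)) = √(-15571 + 49) = √(-15522) = I*√15522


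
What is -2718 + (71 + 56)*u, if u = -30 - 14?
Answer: -8306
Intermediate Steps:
u = -44
-2718 + (71 + 56)*u = -2718 + (71 + 56)*(-44) = -2718 + 127*(-44) = -2718 - 5588 = -8306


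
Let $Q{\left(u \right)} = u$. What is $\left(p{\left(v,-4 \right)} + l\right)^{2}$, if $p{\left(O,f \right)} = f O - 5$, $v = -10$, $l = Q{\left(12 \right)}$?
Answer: $2209$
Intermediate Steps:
$l = 12$
$p{\left(O,f \right)} = -5 + O f$ ($p{\left(O,f \right)} = O f - 5 = -5 + O f$)
$\left(p{\left(v,-4 \right)} + l\right)^{2} = \left(\left(-5 - -40\right) + 12\right)^{2} = \left(\left(-5 + 40\right) + 12\right)^{2} = \left(35 + 12\right)^{2} = 47^{2} = 2209$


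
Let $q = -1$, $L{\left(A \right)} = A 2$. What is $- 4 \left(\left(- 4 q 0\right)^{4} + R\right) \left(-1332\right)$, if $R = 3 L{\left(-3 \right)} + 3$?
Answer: $-79920$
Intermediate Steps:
$L{\left(A \right)} = 2 A$
$R = -15$ ($R = 3 \cdot 2 \left(-3\right) + 3 = 3 \left(-6\right) + 3 = -18 + 3 = -15$)
$- 4 \left(\left(- 4 q 0\right)^{4} + R\right) \left(-1332\right) = - 4 \left(\left(\left(-4\right) \left(-1\right) 0\right)^{4} - 15\right) \left(-1332\right) = - 4 \left(\left(4 \cdot 0\right)^{4} - 15\right) \left(-1332\right) = - 4 \left(0^{4} - 15\right) \left(-1332\right) = - 4 \left(0 - 15\right) \left(-1332\right) = \left(-4\right) \left(-15\right) \left(-1332\right) = 60 \left(-1332\right) = -79920$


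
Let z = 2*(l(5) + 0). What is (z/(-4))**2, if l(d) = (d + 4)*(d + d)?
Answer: 2025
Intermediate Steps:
l(d) = 2*d*(4 + d) (l(d) = (4 + d)*(2*d) = 2*d*(4 + d))
z = 180 (z = 2*(2*5*(4 + 5) + 0) = 2*(2*5*9 + 0) = 2*(90 + 0) = 2*90 = 180)
(z/(-4))**2 = (180/(-4))**2 = (180*(-1/4))**2 = (-45)**2 = 2025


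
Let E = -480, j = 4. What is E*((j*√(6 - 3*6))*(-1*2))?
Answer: 7680*I*√3 ≈ 13302.0*I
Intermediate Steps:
E*((j*√(6 - 3*6))*(-1*2)) = -480*4*√(6 - 3*6)*(-1*2) = -480*4*√(6 - 18)*(-2) = -480*4*√(-12)*(-2) = -480*4*(2*I*√3)*(-2) = -480*8*I*√3*(-2) = -(-7680)*I*√3 = 7680*I*√3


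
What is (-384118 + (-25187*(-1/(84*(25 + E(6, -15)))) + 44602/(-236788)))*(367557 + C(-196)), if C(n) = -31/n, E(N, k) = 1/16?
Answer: -27588345894114961110623/195411191304 ≈ -1.4118e+11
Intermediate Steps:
E(N, k) = 1/16
(-384118 + (-25187*(-1/(84*(25 + E(6, -15)))) + 44602/(-236788)))*(367557 + C(-196)) = (-384118 + (-25187*(-1/(84*(25 + 1/16))) + 44602/(-236788)))*(367557 - 31/(-196)) = (-384118 + (-25187/((-84*401/16)) + 44602*(-1/236788)))*(367557 - 31*(-1/196)) = (-384118 + (-25187/(-8421/4) - 22301/118394))*(367557 + 31/196) = (-384118 + (-25187*(-4/8421) - 22301/118394))*(72041203/196) = (-384118 + (100748/8421 - 22301/118394))*(72041203/196) = (-384118 + 11740161991/996995874)*(72041203/196) = -382952320967141/996995874*72041203/196 = -27588345894114961110623/195411191304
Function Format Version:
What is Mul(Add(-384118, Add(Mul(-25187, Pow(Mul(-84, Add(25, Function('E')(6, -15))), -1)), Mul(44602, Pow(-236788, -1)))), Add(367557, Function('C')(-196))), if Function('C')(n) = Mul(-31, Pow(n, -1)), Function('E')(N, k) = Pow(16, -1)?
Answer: Rational(-27588345894114961110623, 195411191304) ≈ -1.4118e+11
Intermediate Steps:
Function('E')(N, k) = Rational(1, 16)
Mul(Add(-384118, Add(Mul(-25187, Pow(Mul(-84, Add(25, Function('E')(6, -15))), -1)), Mul(44602, Pow(-236788, -1)))), Add(367557, Function('C')(-196))) = Mul(Add(-384118, Add(Mul(-25187, Pow(Mul(-84, Add(25, Rational(1, 16))), -1)), Mul(44602, Pow(-236788, -1)))), Add(367557, Mul(-31, Pow(-196, -1)))) = Mul(Add(-384118, Add(Mul(-25187, Pow(Mul(-84, Rational(401, 16)), -1)), Mul(44602, Rational(-1, 236788)))), Add(367557, Mul(-31, Rational(-1, 196)))) = Mul(Add(-384118, Add(Mul(-25187, Pow(Rational(-8421, 4), -1)), Rational(-22301, 118394))), Add(367557, Rational(31, 196))) = Mul(Add(-384118, Add(Mul(-25187, Rational(-4, 8421)), Rational(-22301, 118394))), Rational(72041203, 196)) = Mul(Add(-384118, Add(Rational(100748, 8421), Rational(-22301, 118394))), Rational(72041203, 196)) = Mul(Add(-384118, Rational(11740161991, 996995874)), Rational(72041203, 196)) = Mul(Rational(-382952320967141, 996995874), Rational(72041203, 196)) = Rational(-27588345894114961110623, 195411191304)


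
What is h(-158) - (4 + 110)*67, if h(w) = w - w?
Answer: -7638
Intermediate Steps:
h(w) = 0
h(-158) - (4 + 110)*67 = 0 - (4 + 110)*67 = 0 - 114*67 = 0 - 1*7638 = 0 - 7638 = -7638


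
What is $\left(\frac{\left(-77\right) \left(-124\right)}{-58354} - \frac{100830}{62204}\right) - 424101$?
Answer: $- \frac{384857608103857}{907463054} \approx -4.241 \cdot 10^{5}$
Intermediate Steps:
$\left(\frac{\left(-77\right) \left(-124\right)}{-58354} - \frac{100830}{62204}\right) - 424101 = \left(9548 \left(- \frac{1}{58354}\right) - \frac{50415}{31102}\right) - 424101 = \left(- \frac{4774}{29177} - \frac{50415}{31102}\right) - 424101 = - \frac{1619439403}{907463054} - 424101 = - \frac{384857608103857}{907463054}$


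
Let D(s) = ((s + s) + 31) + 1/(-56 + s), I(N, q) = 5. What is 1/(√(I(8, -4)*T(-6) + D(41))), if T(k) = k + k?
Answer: √11910/794 ≈ 0.13745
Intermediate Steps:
T(k) = 2*k
D(s) = 31 + 1/(-56 + s) + 2*s (D(s) = (2*s + 31) + 1/(-56 + s) = (31 + 2*s) + 1/(-56 + s) = 31 + 1/(-56 + s) + 2*s)
1/(√(I(8, -4)*T(-6) + D(41))) = 1/(√(5*(2*(-6)) + (-1735 - 81*41 + 2*41²)/(-56 + 41))) = 1/(√(5*(-12) + (-1735 - 3321 + 2*1681)/(-15))) = 1/(√(-60 - (-1735 - 3321 + 3362)/15)) = 1/(√(-60 - 1/15*(-1694))) = 1/(√(-60 + 1694/15)) = 1/(√(794/15)) = 1/(√11910/15) = √11910/794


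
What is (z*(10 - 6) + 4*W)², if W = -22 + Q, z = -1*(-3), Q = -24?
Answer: 29584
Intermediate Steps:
z = 3
W = -46 (W = -22 - 24 = -46)
(z*(10 - 6) + 4*W)² = (3*(10 - 6) + 4*(-46))² = (3*4 - 184)² = (12 - 184)² = (-172)² = 29584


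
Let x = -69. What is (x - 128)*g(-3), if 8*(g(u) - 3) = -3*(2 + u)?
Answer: -5319/8 ≈ -664.88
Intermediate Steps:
g(u) = 9/4 - 3*u/8 (g(u) = 3 + (-3*(2 + u))/8 = 3 + (-6 - 3*u)/8 = 3 + (-¾ - 3*u/8) = 9/4 - 3*u/8)
(x - 128)*g(-3) = (-69 - 128)*(9/4 - 3/8*(-3)) = -197*(9/4 + 9/8) = -197*27/8 = -5319/8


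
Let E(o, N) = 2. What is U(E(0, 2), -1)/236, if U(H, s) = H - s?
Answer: 3/236 ≈ 0.012712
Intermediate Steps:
U(E(0, 2), -1)/236 = (2 - 1*(-1))/236 = (2 + 1)/236 = (1/236)*3 = 3/236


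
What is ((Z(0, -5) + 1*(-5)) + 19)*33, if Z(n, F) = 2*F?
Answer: 132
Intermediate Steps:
((Z(0, -5) + 1*(-5)) + 19)*33 = ((2*(-5) + 1*(-5)) + 19)*33 = ((-10 - 5) + 19)*33 = (-15 + 19)*33 = 4*33 = 132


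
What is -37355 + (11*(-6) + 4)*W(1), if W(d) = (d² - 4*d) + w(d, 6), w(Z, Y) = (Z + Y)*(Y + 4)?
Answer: -41509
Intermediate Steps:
w(Z, Y) = (4 + Y)*(Y + Z) (w(Z, Y) = (Y + Z)*(4 + Y) = (4 + Y)*(Y + Z))
W(d) = 60 + d² + 6*d (W(d) = (d² - 4*d) + (6² + 4*6 + 4*d + 6*d) = (d² - 4*d) + (36 + 24 + 4*d + 6*d) = (d² - 4*d) + (60 + 10*d) = 60 + d² + 6*d)
-37355 + (11*(-6) + 4)*W(1) = -37355 + (11*(-6) + 4)*(60 + 1² + 6*1) = -37355 + (-66 + 4)*(60 + 1 + 6) = -37355 - 62*67 = -37355 - 4154 = -41509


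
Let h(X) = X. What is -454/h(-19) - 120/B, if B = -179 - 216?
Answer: 36322/1501 ≈ 24.199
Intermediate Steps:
B = -395
-454/h(-19) - 120/B = -454/(-19) - 120/(-395) = -454*(-1/19) - 120*(-1/395) = 454/19 + 24/79 = 36322/1501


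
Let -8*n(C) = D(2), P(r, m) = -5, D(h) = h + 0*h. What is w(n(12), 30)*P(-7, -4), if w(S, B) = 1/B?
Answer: -⅙ ≈ -0.16667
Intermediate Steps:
D(h) = h (D(h) = h + 0 = h)
n(C) = -¼ (n(C) = -⅛*2 = -¼)
w(n(12), 30)*P(-7, -4) = -5/30 = (1/30)*(-5) = -⅙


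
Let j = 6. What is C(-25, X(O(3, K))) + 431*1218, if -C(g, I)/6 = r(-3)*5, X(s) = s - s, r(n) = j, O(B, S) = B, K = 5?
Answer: 524778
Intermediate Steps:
r(n) = 6
X(s) = 0
C(g, I) = -180 (C(g, I) = -36*5 = -6*30 = -180)
C(-25, X(O(3, K))) + 431*1218 = -180 + 431*1218 = -180 + 524958 = 524778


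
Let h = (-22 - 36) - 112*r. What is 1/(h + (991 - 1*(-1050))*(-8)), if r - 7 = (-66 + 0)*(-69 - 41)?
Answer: -1/830290 ≈ -1.2044e-6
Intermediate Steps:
r = 7267 (r = 7 + (-66 + 0)*(-69 - 41) = 7 - 66*(-110) = 7 + 7260 = 7267)
h = -813962 (h = (-22 - 36) - 112*7267 = -58 - 813904 = -813962)
1/(h + (991 - 1*(-1050))*(-8)) = 1/(-813962 + (991 - 1*(-1050))*(-8)) = 1/(-813962 + (991 + 1050)*(-8)) = 1/(-813962 + 2041*(-8)) = 1/(-813962 - 16328) = 1/(-830290) = -1/830290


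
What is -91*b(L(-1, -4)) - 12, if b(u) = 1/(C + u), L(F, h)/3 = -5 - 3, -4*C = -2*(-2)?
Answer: -209/25 ≈ -8.3600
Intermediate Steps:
C = -1 (C = -(-1)*(-2)/2 = -¼*4 = -1)
L(F, h) = -24 (L(F, h) = 3*(-5 - 3) = 3*(-8) = -24)
b(u) = 1/(-1 + u)
-91*b(L(-1, -4)) - 12 = -91/(-1 - 24) - 12 = -91/(-25) - 12 = -91*(-1/25) - 12 = 91/25 - 12 = -209/25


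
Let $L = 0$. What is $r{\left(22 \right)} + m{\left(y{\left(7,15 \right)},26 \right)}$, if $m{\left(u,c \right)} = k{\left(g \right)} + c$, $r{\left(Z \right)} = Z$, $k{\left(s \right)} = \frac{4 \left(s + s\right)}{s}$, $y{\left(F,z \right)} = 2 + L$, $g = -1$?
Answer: $56$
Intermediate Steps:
$y{\left(F,z \right)} = 2$ ($y{\left(F,z \right)} = 2 + 0 = 2$)
$k{\left(s \right)} = 8$ ($k{\left(s \right)} = \frac{4 \cdot 2 s}{s} = \frac{8 s}{s} = 8$)
$m{\left(u,c \right)} = 8 + c$
$r{\left(22 \right)} + m{\left(y{\left(7,15 \right)},26 \right)} = 22 + \left(8 + 26\right) = 22 + 34 = 56$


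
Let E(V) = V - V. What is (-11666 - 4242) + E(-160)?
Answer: -15908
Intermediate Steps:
E(V) = 0
(-11666 - 4242) + E(-160) = (-11666 - 4242) + 0 = -15908 + 0 = -15908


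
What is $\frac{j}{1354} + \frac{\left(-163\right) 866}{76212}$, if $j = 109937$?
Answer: $\frac{1023423839}{12898881} \approx 79.342$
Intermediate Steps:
$\frac{j}{1354} + \frac{\left(-163\right) 866}{76212} = \frac{109937}{1354} + \frac{\left(-163\right) 866}{76212} = 109937 \cdot \frac{1}{1354} - \frac{70579}{38106} = \frac{109937}{1354} - \frac{70579}{38106} = \frac{1023423839}{12898881}$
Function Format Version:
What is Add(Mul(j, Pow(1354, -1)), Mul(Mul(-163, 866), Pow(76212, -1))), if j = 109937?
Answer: Rational(1023423839, 12898881) ≈ 79.342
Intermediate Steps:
Add(Mul(j, Pow(1354, -1)), Mul(Mul(-163, 866), Pow(76212, -1))) = Add(Mul(109937, Pow(1354, -1)), Mul(Mul(-163, 866), Pow(76212, -1))) = Add(Mul(109937, Rational(1, 1354)), Mul(-141158, Rational(1, 76212))) = Add(Rational(109937, 1354), Rational(-70579, 38106)) = Rational(1023423839, 12898881)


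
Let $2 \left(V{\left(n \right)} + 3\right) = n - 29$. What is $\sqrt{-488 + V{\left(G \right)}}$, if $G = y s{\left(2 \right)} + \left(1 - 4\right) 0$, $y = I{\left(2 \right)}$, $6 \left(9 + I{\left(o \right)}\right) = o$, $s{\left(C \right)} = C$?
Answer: $\frac{i \sqrt{18510}}{6} \approx 22.675 i$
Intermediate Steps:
$I{\left(o \right)} = -9 + \frac{o}{6}$
$y = - \frac{26}{3}$ ($y = -9 + \frac{1}{6} \cdot 2 = -9 + \frac{1}{3} = - \frac{26}{3} \approx -8.6667$)
$G = - \frac{52}{3}$ ($G = \left(- \frac{26}{3}\right) 2 + \left(1 - 4\right) 0 = - \frac{52}{3} - 0 = - \frac{52}{3} + 0 = - \frac{52}{3} \approx -17.333$)
$V{\left(n \right)} = - \frac{35}{2} + \frac{n}{2}$ ($V{\left(n \right)} = -3 + \frac{n - 29}{2} = -3 + \frac{-29 + n}{2} = -3 + \left(- \frac{29}{2} + \frac{n}{2}\right) = - \frac{35}{2} + \frac{n}{2}$)
$\sqrt{-488 + V{\left(G \right)}} = \sqrt{-488 + \left(- \frac{35}{2} + \frac{1}{2} \left(- \frac{52}{3}\right)\right)} = \sqrt{-488 - \frac{157}{6}} = \sqrt{- \frac{3085}{6}} = \frac{i \sqrt{18510}}{6}$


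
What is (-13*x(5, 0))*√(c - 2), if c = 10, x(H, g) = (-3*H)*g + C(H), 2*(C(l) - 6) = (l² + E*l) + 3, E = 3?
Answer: -715*√2 ≈ -1011.2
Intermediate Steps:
C(l) = 15/2 + l²/2 + 3*l/2 (C(l) = 6 + ((l² + 3*l) + 3)/2 = 6 + (3 + l² + 3*l)/2 = 6 + (3/2 + l²/2 + 3*l/2) = 15/2 + l²/2 + 3*l/2)
x(H, g) = 15/2 + H²/2 + 3*H/2 - 3*H*g (x(H, g) = (-3*H)*g + (15/2 + H²/2 + 3*H/2) = -3*H*g + (15/2 + H²/2 + 3*H/2) = 15/2 + H²/2 + 3*H/2 - 3*H*g)
(-13*x(5, 0))*√(c - 2) = (-13*(15/2 + (½)*5² + (3/2)*5 - 3*5*0))*√(10 - 2) = (-13*(15/2 + (½)*25 + 15/2 + 0))*√8 = (-13*(15/2 + 25/2 + 15/2 + 0))*(2*√2) = (-13*55/2)*(2*√2) = -715*√2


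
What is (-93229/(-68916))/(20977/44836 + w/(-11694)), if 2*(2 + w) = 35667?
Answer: -185155684099/144668283424 ≈ -1.2799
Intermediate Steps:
w = 35663/2 (w = -2 + (1/2)*35667 = -2 + 35667/2 = 35663/2 ≈ 17832.)
(-93229/(-68916))/(20977/44836 + w/(-11694)) = (-93229/(-68916))/(20977/44836 + (35663/2)/(-11694)) = (-93229*(-1/68916))/(20977*(1/44836) + (35663/2)*(-1/11694)) = 93229/(68916*(1907/4076 - 35663/23388)) = 93229/(68916*(-6297592/5958093)) = (93229/68916)*(-5958093/6297592) = -185155684099/144668283424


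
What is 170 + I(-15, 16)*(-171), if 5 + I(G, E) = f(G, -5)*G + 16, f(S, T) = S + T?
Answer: -53011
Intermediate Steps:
I(G, E) = 11 + G*(-5 + G) (I(G, E) = -5 + ((G - 5)*G + 16) = -5 + ((-5 + G)*G + 16) = -5 + (G*(-5 + G) + 16) = -5 + (16 + G*(-5 + G)) = 11 + G*(-5 + G))
170 + I(-15, 16)*(-171) = 170 + (11 - 15*(-5 - 15))*(-171) = 170 + (11 - 15*(-20))*(-171) = 170 + (11 + 300)*(-171) = 170 + 311*(-171) = 170 - 53181 = -53011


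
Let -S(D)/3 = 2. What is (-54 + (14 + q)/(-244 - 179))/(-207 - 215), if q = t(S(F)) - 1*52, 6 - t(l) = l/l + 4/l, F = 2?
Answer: 68429/535518 ≈ 0.12778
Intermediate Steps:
S(D) = -6 (S(D) = -3*2 = -6)
t(l) = 5 - 4/l (t(l) = 6 - (l/l + 4/l) = 6 - (1 + 4/l) = 6 + (-1 - 4/l) = 5 - 4/l)
q = -139/3 (q = (5 - 4/(-6)) - 1*52 = (5 - 4*(-1/6)) - 52 = (5 + 2/3) - 52 = 17/3 - 52 = -139/3 ≈ -46.333)
(-54 + (14 + q)/(-244 - 179))/(-207 - 215) = (-54 + (14 - 139/3)/(-244 - 179))/(-207 - 215) = (-54 - 97/3/(-423))/(-422) = (-54 - 97/3*(-1/423))*(-1/422) = (-54 + 97/1269)*(-1/422) = -68429/1269*(-1/422) = 68429/535518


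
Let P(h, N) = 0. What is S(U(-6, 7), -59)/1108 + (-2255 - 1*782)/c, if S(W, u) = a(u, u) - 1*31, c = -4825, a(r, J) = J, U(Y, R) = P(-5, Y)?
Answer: 1465373/2673050 ≈ 0.54820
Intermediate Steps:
U(Y, R) = 0
S(W, u) = -31 + u (S(W, u) = u - 1*31 = u - 31 = -31 + u)
S(U(-6, 7), -59)/1108 + (-2255 - 1*782)/c = (-31 - 59)/1108 + (-2255 - 1*782)/(-4825) = -90*1/1108 + (-2255 - 782)*(-1/4825) = -45/554 - 3037*(-1/4825) = -45/554 + 3037/4825 = 1465373/2673050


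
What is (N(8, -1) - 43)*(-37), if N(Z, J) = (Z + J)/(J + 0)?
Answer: 1850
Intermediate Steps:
N(Z, J) = (J + Z)/J
(N(8, -1) - 43)*(-37) = ((-1 + 8)/(-1) - 43)*(-37) = (-1*7 - 43)*(-37) = (-7 - 43)*(-37) = -50*(-37) = 1850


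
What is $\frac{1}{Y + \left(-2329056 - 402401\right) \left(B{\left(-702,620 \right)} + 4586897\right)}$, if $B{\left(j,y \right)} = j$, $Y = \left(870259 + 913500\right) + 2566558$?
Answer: $- \frac{1}{12526990085798} \approx -7.9828 \cdot 10^{-14}$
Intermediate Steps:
$Y = 4350317$ ($Y = 1783759 + 2566558 = 4350317$)
$\frac{1}{Y + \left(-2329056 - 402401\right) \left(B{\left(-702,620 \right)} + 4586897\right)} = \frac{1}{4350317 + \left(-2329056 - 402401\right) \left(-702 + 4586897\right)} = \frac{1}{4350317 - 12526994436115} = \frac{1}{-12526990085798} = - \frac{1}{12526990085798}$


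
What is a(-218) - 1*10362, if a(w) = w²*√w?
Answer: -10362 + 47524*I*√218 ≈ -10362.0 + 7.0168e+5*I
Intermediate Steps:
a(w) = w^(5/2)
a(-218) - 1*10362 = (-218)^(5/2) - 1*10362 = 47524*I*√218 - 10362 = -10362 + 47524*I*√218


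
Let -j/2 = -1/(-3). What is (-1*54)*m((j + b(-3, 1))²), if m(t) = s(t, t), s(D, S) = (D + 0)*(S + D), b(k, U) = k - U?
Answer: -153664/3 ≈ -51221.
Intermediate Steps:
j = -⅔ (j = -(-2)/(-3) = -(-2)*(-1)/3 = -2*⅓ = -⅔ ≈ -0.66667)
s(D, S) = D*(D + S)
m(t) = 2*t² (m(t) = t*(t + t) = t*(2*t) = 2*t²)
(-1*54)*m((j + b(-3, 1))²) = (-1*54)*(2*((-⅔ + (-3 - 1*1))²)²) = -108*((-⅔ + (-3 - 1))²)² = -108*((-⅔ - 4)²)² = -108*((-14/3)²)² = -108*(196/9)² = -108*38416/81 = -54*76832/81 = -153664/3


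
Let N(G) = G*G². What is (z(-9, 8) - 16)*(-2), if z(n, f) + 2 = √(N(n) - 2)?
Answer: 36 - 2*I*√731 ≈ 36.0 - 54.074*I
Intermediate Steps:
N(G) = G³
z(n, f) = -2 + √(-2 + n³) (z(n, f) = -2 + √(n³ - 2) = -2 + √(-2 + n³))
(z(-9, 8) - 16)*(-2) = ((-2 + √(-2 + (-9)³)) - 16)*(-2) = ((-2 + √(-2 - 729)) - 16)*(-2) = ((-2 + √(-731)) - 16)*(-2) = ((-2 + I*√731) - 16)*(-2) = (-18 + I*√731)*(-2) = 36 - 2*I*√731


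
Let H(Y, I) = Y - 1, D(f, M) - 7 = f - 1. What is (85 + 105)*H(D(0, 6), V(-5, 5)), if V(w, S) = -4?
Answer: 950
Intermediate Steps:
D(f, M) = 6 + f (D(f, M) = 7 + (f - 1) = 7 + (-1 + f) = 6 + f)
H(Y, I) = -1 + Y
(85 + 105)*H(D(0, 6), V(-5, 5)) = (85 + 105)*(-1 + (6 + 0)) = 190*(-1 + 6) = 190*5 = 950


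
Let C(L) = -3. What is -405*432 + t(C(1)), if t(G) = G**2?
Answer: -174951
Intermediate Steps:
-405*432 + t(C(1)) = -405*432 + (-3)**2 = -174960 + 9 = -174951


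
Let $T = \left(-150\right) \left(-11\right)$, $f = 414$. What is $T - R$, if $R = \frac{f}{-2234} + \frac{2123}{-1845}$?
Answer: $\frac{3403180556}{2060865} \approx 1651.3$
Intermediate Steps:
$R = - \frac{2753306}{2060865}$ ($R = \frac{414}{-2234} + \frac{2123}{-1845} = 414 \left(- \frac{1}{2234}\right) + 2123 \left(- \frac{1}{1845}\right) = - \frac{207}{1117} - \frac{2123}{1845} = - \frac{2753306}{2060865} \approx -1.336$)
$T = 1650$
$T - R = 1650 - - \frac{2753306}{2060865} = 1650 + \frac{2753306}{2060865} = \frac{3403180556}{2060865}$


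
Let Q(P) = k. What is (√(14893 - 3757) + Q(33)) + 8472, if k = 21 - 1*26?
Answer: 8467 + 8*√174 ≈ 8572.5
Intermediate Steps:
k = -5 (k = 21 - 26 = -5)
Q(P) = -5
(√(14893 - 3757) + Q(33)) + 8472 = (√(14893 - 3757) - 5) + 8472 = (√11136 - 5) + 8472 = (8*√174 - 5) + 8472 = (-5 + 8*√174) + 8472 = 8467 + 8*√174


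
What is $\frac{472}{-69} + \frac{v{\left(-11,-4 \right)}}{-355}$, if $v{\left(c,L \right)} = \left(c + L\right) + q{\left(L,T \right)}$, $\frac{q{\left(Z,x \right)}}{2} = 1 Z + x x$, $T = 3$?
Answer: $- \frac{33443}{4899} \approx -6.8265$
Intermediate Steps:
$q{\left(Z,x \right)} = 2 Z + 2 x^{2}$ ($q{\left(Z,x \right)} = 2 \left(1 Z + x x\right) = 2 \left(Z + x^{2}\right) = 2 Z + 2 x^{2}$)
$v{\left(c,L \right)} = 18 + c + 3 L$ ($v{\left(c,L \right)} = \left(c + L\right) + \left(2 L + 2 \cdot 3^{2}\right) = \left(L + c\right) + \left(2 L + 2 \cdot 9\right) = \left(L + c\right) + \left(2 L + 18\right) = \left(L + c\right) + \left(18 + 2 L\right) = 18 + c + 3 L$)
$\frac{472}{-69} + \frac{v{\left(-11,-4 \right)}}{-355} = \frac{472}{-69} + \frac{18 - 11 + 3 \left(-4\right)}{-355} = 472 \left(- \frac{1}{69}\right) + \left(18 - 11 - 12\right) \left(- \frac{1}{355}\right) = - \frac{472}{69} - - \frac{1}{71} = - \frac{472}{69} + \frac{1}{71} = - \frac{33443}{4899}$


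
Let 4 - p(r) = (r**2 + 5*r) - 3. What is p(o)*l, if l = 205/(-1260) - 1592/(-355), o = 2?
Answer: -386629/12780 ≈ -30.253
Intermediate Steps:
p(r) = 7 - r**2 - 5*r (p(r) = 4 - ((r**2 + 5*r) - 3) = 4 - (-3 + r**2 + 5*r) = 4 + (3 - r**2 - 5*r) = 7 - r**2 - 5*r)
l = 386629/89460 (l = 205*(-1/1260) - 1592*(-1/355) = -41/252 + 1592/355 = 386629/89460 ≈ 4.3218)
p(o)*l = (7 - 1*2**2 - 5*2)*(386629/89460) = (7 - 1*4 - 10)*(386629/89460) = (7 - 4 - 10)*(386629/89460) = -7*386629/89460 = -386629/12780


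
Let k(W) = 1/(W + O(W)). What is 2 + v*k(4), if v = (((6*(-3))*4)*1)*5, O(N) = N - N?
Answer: -88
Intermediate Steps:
O(N) = 0
v = -360 (v = (-18*4*1)*5 = -72*1*5 = -72*5 = -360)
k(W) = 1/W (k(W) = 1/(W + 0) = 1/W)
2 + v*k(4) = 2 - 360/4 = 2 - 360*1/4 = 2 - 90 = -88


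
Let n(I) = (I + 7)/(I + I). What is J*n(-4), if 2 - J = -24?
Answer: -39/4 ≈ -9.7500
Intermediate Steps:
J = 26 (J = 2 - 1*(-24) = 2 + 24 = 26)
n(I) = (7 + I)/(2*I) (n(I) = (7 + I)/((2*I)) = (7 + I)*(1/(2*I)) = (7 + I)/(2*I))
J*n(-4) = 26*((½)*(7 - 4)/(-4)) = 26*((½)*(-¼)*3) = 26*(-3/8) = -39/4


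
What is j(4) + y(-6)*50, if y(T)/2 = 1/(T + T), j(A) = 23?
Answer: 44/3 ≈ 14.667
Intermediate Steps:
y(T) = 1/T (y(T) = 2/(T + T) = 2/((2*T)) = 2*(1/(2*T)) = 1/T)
j(4) + y(-6)*50 = 23 + 50/(-6) = 23 - ⅙*50 = 23 - 25/3 = 44/3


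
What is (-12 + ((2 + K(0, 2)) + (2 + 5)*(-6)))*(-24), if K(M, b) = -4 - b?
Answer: 1392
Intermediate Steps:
(-12 + ((2 + K(0, 2)) + (2 + 5)*(-6)))*(-24) = (-12 + ((2 + (-4 - 1*2)) + (2 + 5)*(-6)))*(-24) = (-12 + ((2 + (-4 - 2)) + 7*(-6)))*(-24) = (-12 + ((2 - 6) - 42))*(-24) = (-12 + (-4 - 42))*(-24) = (-12 - 46)*(-24) = -58*(-24) = 1392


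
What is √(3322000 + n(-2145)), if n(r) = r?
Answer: √3319855 ≈ 1822.0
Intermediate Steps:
√(3322000 + n(-2145)) = √(3322000 - 2145) = √3319855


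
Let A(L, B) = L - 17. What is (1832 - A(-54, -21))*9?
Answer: 17127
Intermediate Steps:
A(L, B) = -17 + L
(1832 - A(-54, -21))*9 = (1832 - (-17 - 54))*9 = (1832 - 1*(-71))*9 = (1832 + 71)*9 = 1903*9 = 17127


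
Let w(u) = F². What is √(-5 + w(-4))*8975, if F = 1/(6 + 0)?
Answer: 8975*I*√179/6 ≈ 20013.0*I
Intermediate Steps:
F = ⅙ (F = 1/6 = ⅙ ≈ 0.16667)
w(u) = 1/36 (w(u) = (⅙)² = 1/36)
√(-5 + w(-4))*8975 = √(-5 + 1/36)*8975 = √(-179/36)*8975 = (I*√179/6)*8975 = 8975*I*√179/6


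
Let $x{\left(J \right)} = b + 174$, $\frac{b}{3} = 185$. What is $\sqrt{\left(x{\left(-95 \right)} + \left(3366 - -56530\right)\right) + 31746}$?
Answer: $\sqrt{92371} \approx 303.93$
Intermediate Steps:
$b = 555$ ($b = 3 \cdot 185 = 555$)
$x{\left(J \right)} = 729$ ($x{\left(J \right)} = 555 + 174 = 729$)
$\sqrt{\left(x{\left(-95 \right)} + \left(3366 - -56530\right)\right) + 31746} = \sqrt{\left(729 + \left(3366 - -56530\right)\right) + 31746} = \sqrt{\left(729 + \left(3366 + 56530\right)\right) + 31746} = \sqrt{\left(729 + 59896\right) + 31746} = \sqrt{60625 + 31746} = \sqrt{92371}$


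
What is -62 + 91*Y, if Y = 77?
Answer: 6945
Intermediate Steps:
-62 + 91*Y = -62 + 91*77 = -62 + 7007 = 6945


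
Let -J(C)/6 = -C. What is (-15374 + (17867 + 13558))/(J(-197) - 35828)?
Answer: -16051/37010 ≈ -0.43369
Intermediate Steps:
J(C) = 6*C (J(C) = -(-6)*C = 6*C)
(-15374 + (17867 + 13558))/(J(-197) - 35828) = (-15374 + (17867 + 13558))/(6*(-197) - 35828) = (-15374 + 31425)/(-1182 - 35828) = 16051/(-37010) = 16051*(-1/37010) = -16051/37010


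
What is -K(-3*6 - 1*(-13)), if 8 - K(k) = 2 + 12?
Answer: 6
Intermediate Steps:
K(k) = -6 (K(k) = 8 - (2 + 12) = 8 - 1*14 = 8 - 14 = -6)
-K(-3*6 - 1*(-13)) = -1*(-6) = 6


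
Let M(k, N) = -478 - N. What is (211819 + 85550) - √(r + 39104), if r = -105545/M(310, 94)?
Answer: 297369 - √26559039/26 ≈ 2.9717e+5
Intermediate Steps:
r = 9595/52 (r = -105545/(-478 - 1*94) = -105545/(-478 - 94) = -105545/(-572) = -105545*(-1/572) = 9595/52 ≈ 184.52)
(211819 + 85550) - √(r + 39104) = (211819 + 85550) - √(9595/52 + 39104) = 297369 - √(2043003/52) = 297369 - √26559039/26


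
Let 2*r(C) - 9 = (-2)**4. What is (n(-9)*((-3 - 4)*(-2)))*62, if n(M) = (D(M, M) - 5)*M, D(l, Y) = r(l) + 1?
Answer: -66402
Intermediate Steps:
r(C) = 25/2 (r(C) = 9/2 + (1/2)*(-2)**4 = 9/2 + (1/2)*16 = 9/2 + 8 = 25/2)
D(l, Y) = 27/2 (D(l, Y) = 25/2 + 1 = 27/2)
n(M) = 17*M/2 (n(M) = (27/2 - 5)*M = 17*M/2)
(n(-9)*((-3 - 4)*(-2)))*62 = (((17/2)*(-9))*((-3 - 4)*(-2)))*62 = -(-1071)*(-2)/2*62 = -153/2*14*62 = -1071*62 = -66402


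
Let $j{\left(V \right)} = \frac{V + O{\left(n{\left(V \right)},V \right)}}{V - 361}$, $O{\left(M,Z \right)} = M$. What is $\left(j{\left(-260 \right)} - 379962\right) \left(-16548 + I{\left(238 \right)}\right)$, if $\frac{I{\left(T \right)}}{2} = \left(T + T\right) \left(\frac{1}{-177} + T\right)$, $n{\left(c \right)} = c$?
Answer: $- \frac{8771424901291528}{109917} \approx -7.98 \cdot 10^{10}$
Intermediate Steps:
$I{\left(T \right)} = 4 T \left(- \frac{1}{177} + T\right)$ ($I{\left(T \right)} = 2 \left(T + T\right) \left(\frac{1}{-177} + T\right) = 2 \cdot 2 T \left(- \frac{1}{177} + T\right) = 4 T \left(- \frac{1}{177} + T\right)$)
$j{\left(V \right)} = \frac{2 V}{-361 + V}$ ($j{\left(V \right)} = \frac{V + V}{V - 361} = \frac{2 V}{-361 + V}$)
$\left(j{\left(-260 \right)} - 379962\right) \left(-16548 + I{\left(238 \right)}\right) = \left(2 \left(-260\right) \frac{1}{-361 - 260} - 379962\right) \left(-16548 + \frac{4}{177} \cdot 238 \left(-1 + 177 \cdot 238\right)\right) = \left(2 \left(-260\right) \frac{1}{-621} - 379962\right) \left(-16548 + \frac{4}{177} \cdot 238 \left(-1 + 42126\right)\right) = \left(2 \left(-260\right) \left(- \frac{1}{621}\right) - 379962\right) \left(-16548 + \frac{4}{177} \cdot 238 \cdot 42125\right) = \left(\frac{520}{621} - 379962\right) \left(-16548 + \frac{40103000}{177}\right) = \left(- \frac{235955882}{621}\right) \frac{37174004}{177} = - \frac{8771424901291528}{109917}$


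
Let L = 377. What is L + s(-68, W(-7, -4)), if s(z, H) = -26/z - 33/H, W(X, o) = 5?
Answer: 63033/170 ≈ 370.78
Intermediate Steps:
s(z, H) = -33/H - 26/z
L + s(-68, W(-7, -4)) = 377 + (-33/5 - 26/(-68)) = 377 + (-33*⅕ - 26*(-1/68)) = 377 + (-33/5 + 13/34) = 377 - 1057/170 = 63033/170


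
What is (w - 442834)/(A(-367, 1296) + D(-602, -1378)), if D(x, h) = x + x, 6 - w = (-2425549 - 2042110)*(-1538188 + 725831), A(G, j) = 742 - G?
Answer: 3629334505091/95 ≈ 3.8203e+10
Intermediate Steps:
w = -3629334062257 (w = 6 - (-2425549 - 2042110)*(-1538188 + 725831) = 6 - (-4467659)*(-812357) = 6 - 1*3629334062263 = 6 - 3629334062263 = -3629334062257)
D(x, h) = 2*x
(w - 442834)/(A(-367, 1296) + D(-602, -1378)) = (-3629334062257 - 442834)/((742 - 1*(-367)) + 2*(-602)) = -3629334505091/((742 + 367) - 1204) = -3629334505091/(1109 - 1204) = -3629334505091/(-95) = -3629334505091*(-1/95) = 3629334505091/95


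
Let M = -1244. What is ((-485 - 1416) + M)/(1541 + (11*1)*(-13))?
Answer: -3145/1398 ≈ -2.2496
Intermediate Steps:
((-485 - 1416) + M)/(1541 + (11*1)*(-13)) = ((-485 - 1416) - 1244)/(1541 + (11*1)*(-13)) = (-1901 - 1244)/(1541 + 11*(-13)) = -3145/(1541 - 143) = -3145/1398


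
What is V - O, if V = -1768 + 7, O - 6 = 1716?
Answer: -3483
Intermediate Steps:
O = 1722 (O = 6 + 1716 = 1722)
V = -1761
V - O = -1761 - 1*1722 = -1761 - 1722 = -3483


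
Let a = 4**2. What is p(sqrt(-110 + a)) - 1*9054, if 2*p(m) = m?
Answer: -9054 + I*sqrt(94)/2 ≈ -9054.0 + 4.8477*I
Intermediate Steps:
a = 16
p(m) = m/2
p(sqrt(-110 + a)) - 1*9054 = sqrt(-110 + 16)/2 - 1*9054 = sqrt(-94)/2 - 9054 = (I*sqrt(94))/2 - 9054 = I*sqrt(94)/2 - 9054 = -9054 + I*sqrt(94)/2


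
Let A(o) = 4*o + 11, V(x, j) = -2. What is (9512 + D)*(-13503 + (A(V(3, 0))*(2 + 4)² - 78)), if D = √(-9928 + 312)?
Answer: -128155176 - 53892*I*√601 ≈ -1.2816e+8 - 1.3212e+6*I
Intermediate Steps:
A(o) = 11 + 4*o
D = 4*I*√601 (D = √(-9616) = 4*I*√601 ≈ 98.061*I)
(9512 + D)*(-13503 + (A(V(3, 0))*(2 + 4)² - 78)) = (9512 + 4*I*√601)*(-13503 + ((11 + 4*(-2))*(2 + 4)² - 78)) = (9512 + 4*I*√601)*(-13503 + ((11 - 8)*6² - 78)) = (9512 + 4*I*√601)*(-13503 + (3*36 - 78)) = (9512 + 4*I*√601)*(-13503 + (108 - 78)) = (9512 + 4*I*√601)*(-13503 + 30) = (9512 + 4*I*√601)*(-13473) = -128155176 - 53892*I*√601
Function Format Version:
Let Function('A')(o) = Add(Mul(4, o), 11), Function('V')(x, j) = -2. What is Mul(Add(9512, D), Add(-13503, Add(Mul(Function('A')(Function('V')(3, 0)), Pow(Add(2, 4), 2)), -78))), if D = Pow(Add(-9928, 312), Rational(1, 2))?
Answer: Add(-128155176, Mul(-53892, I, Pow(601, Rational(1, 2)))) ≈ Add(-1.2816e+8, Mul(-1.3212e+6, I))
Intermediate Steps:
Function('A')(o) = Add(11, Mul(4, o))
D = Mul(4, I, Pow(601, Rational(1, 2))) (D = Pow(-9616, Rational(1, 2)) = Mul(4, I, Pow(601, Rational(1, 2))) ≈ Mul(98.061, I))
Mul(Add(9512, D), Add(-13503, Add(Mul(Function('A')(Function('V')(3, 0)), Pow(Add(2, 4), 2)), -78))) = Mul(Add(9512, Mul(4, I, Pow(601, Rational(1, 2)))), Add(-13503, Add(Mul(Add(11, Mul(4, -2)), Pow(Add(2, 4), 2)), -78))) = Mul(Add(9512, Mul(4, I, Pow(601, Rational(1, 2)))), Add(-13503, Add(Mul(Add(11, -8), Pow(6, 2)), -78))) = Mul(Add(9512, Mul(4, I, Pow(601, Rational(1, 2)))), Add(-13503, Add(Mul(3, 36), -78))) = Mul(Add(9512, Mul(4, I, Pow(601, Rational(1, 2)))), Add(-13503, Add(108, -78))) = Mul(Add(9512, Mul(4, I, Pow(601, Rational(1, 2)))), Add(-13503, 30)) = Mul(Add(9512, Mul(4, I, Pow(601, Rational(1, 2)))), -13473) = Add(-128155176, Mul(-53892, I, Pow(601, Rational(1, 2))))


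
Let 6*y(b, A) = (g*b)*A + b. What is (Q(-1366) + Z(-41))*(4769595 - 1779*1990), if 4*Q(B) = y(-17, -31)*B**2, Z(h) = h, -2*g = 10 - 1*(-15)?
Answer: -2525096834122935/4 ≈ -6.3127e+14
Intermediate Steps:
g = -25/2 (g = -(10 - 1*(-15))/2 = -(10 + 15)/2 = -1/2*25 = -25/2 ≈ -12.500)
y(b, A) = b/6 - 25*A*b/12 (y(b, A) = ((-25*b/2)*A + b)/6 = (-25*A*b/2 + b)/6 = (b - 25*A*b/2)/6 = b/6 - 25*A*b/12)
Q(B) = -4403*B**2/16 (Q(B) = (((1/12)*(-17)*(2 - 25*(-31)))*B**2)/4 = (((1/12)*(-17)*(2 + 775))*B**2)/4 = (((1/12)*(-17)*777)*B**2)/4 = (-4403*B**2/4)/4 = -4403*B**2/16)
(Q(-1366) + Z(-41))*(4769595 - 1779*1990) = (-4403/16*(-1366)**2 - 41)*(4769595 - 1779*1990) = (-4403/16*1865956 - 41)*(4769595 - 3540210) = (-2053951067/4 - 41)*1229385 = -2053951231/4*1229385 = -2525096834122935/4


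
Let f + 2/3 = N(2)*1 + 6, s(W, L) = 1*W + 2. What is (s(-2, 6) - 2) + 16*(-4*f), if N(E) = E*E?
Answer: -1798/3 ≈ -599.33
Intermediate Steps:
s(W, L) = 2 + W (s(W, L) = W + 2 = 2 + W)
N(E) = E**2
f = 28/3 (f = -2/3 + (2**2*1 + 6) = -2/3 + (4*1 + 6) = -2/3 + (4 + 6) = -2/3 + 10 = 28/3 ≈ 9.3333)
(s(-2, 6) - 2) + 16*(-4*f) = ((2 - 2) - 2) + 16*(-4*28/3) = (0 - 2) + 16*(-112/3) = -2 - 1792/3 = -1798/3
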